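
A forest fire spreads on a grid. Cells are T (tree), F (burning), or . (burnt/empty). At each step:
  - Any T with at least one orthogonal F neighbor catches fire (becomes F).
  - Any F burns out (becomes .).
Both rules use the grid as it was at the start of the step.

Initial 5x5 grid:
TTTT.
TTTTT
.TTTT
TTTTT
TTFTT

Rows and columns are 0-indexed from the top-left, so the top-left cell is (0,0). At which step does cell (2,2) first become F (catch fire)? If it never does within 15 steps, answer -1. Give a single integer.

Step 1: cell (2,2)='T' (+3 fires, +1 burnt)
Step 2: cell (2,2)='F' (+5 fires, +3 burnt)
  -> target ignites at step 2
Step 3: cell (2,2)='.' (+5 fires, +5 burnt)
Step 4: cell (2,2)='.' (+4 fires, +5 burnt)
Step 5: cell (2,2)='.' (+4 fires, +4 burnt)
Step 6: cell (2,2)='.' (+1 fires, +4 burnt)
Step 7: cell (2,2)='.' (+0 fires, +1 burnt)
  fire out at step 7

2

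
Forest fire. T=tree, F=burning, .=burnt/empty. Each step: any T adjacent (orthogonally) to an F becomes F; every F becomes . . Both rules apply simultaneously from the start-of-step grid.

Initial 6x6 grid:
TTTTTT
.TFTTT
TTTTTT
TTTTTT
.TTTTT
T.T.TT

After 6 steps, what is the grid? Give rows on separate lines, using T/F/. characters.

Step 1: 4 trees catch fire, 1 burn out
  TTFTTT
  .F.FTT
  TTFTTT
  TTTTTT
  .TTTTT
  T.T.TT
Step 2: 6 trees catch fire, 4 burn out
  TF.FTT
  ....FT
  TF.FTT
  TTFTTT
  .TTTTT
  T.T.TT
Step 3: 8 trees catch fire, 6 burn out
  F...FT
  .....F
  F...FT
  TF.FTT
  .TFTTT
  T.T.TT
Step 4: 7 trees catch fire, 8 burn out
  .....F
  ......
  .....F
  F...FT
  .F.FTT
  T.F.TT
Step 5: 2 trees catch fire, 7 burn out
  ......
  ......
  ......
  .....F
  ....FT
  T...TT
Step 6: 2 trees catch fire, 2 burn out
  ......
  ......
  ......
  ......
  .....F
  T...FT

......
......
......
......
.....F
T...FT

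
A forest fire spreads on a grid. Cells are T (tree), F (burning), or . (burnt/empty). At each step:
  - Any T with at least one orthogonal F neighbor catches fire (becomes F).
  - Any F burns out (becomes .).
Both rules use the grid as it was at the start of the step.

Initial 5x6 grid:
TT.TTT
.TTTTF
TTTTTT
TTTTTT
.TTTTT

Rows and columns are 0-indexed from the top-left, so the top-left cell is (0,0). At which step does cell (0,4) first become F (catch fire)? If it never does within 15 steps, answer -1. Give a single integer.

Step 1: cell (0,4)='T' (+3 fires, +1 burnt)
Step 2: cell (0,4)='F' (+4 fires, +3 burnt)
  -> target ignites at step 2
Step 3: cell (0,4)='.' (+5 fires, +4 burnt)
Step 4: cell (0,4)='.' (+4 fires, +5 burnt)
Step 5: cell (0,4)='.' (+4 fires, +4 burnt)
Step 6: cell (0,4)='.' (+4 fires, +4 burnt)
Step 7: cell (0,4)='.' (+2 fires, +4 burnt)
Step 8: cell (0,4)='.' (+0 fires, +2 burnt)
  fire out at step 8

2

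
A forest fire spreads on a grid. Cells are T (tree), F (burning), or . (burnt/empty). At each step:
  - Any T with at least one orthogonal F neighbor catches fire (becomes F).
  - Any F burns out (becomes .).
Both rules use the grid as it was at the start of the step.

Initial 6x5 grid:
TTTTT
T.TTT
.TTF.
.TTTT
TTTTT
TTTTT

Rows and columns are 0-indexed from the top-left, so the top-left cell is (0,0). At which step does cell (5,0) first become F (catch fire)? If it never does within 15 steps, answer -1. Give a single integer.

Step 1: cell (5,0)='T' (+3 fires, +1 burnt)
Step 2: cell (5,0)='T' (+7 fires, +3 burnt)
Step 3: cell (5,0)='T' (+6 fires, +7 burnt)
Step 4: cell (5,0)='T' (+4 fires, +6 burnt)
Step 5: cell (5,0)='T' (+3 fires, +4 burnt)
Step 6: cell (5,0)='F' (+2 fires, +3 burnt)
  -> target ignites at step 6
Step 7: cell (5,0)='.' (+0 fires, +2 burnt)
  fire out at step 7

6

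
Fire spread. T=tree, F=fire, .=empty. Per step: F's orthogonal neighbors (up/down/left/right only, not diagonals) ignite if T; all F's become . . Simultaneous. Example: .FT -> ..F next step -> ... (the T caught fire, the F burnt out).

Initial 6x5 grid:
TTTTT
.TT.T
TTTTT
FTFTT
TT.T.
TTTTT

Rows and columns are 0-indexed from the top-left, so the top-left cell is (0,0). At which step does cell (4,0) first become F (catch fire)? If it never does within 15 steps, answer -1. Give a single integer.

Step 1: cell (4,0)='F' (+5 fires, +2 burnt)
  -> target ignites at step 1
Step 2: cell (4,0)='.' (+7 fires, +5 burnt)
Step 3: cell (4,0)='.' (+5 fires, +7 burnt)
Step 4: cell (4,0)='.' (+5 fires, +5 burnt)
Step 5: cell (4,0)='.' (+2 fires, +5 burnt)
Step 6: cell (4,0)='.' (+0 fires, +2 burnt)
  fire out at step 6

1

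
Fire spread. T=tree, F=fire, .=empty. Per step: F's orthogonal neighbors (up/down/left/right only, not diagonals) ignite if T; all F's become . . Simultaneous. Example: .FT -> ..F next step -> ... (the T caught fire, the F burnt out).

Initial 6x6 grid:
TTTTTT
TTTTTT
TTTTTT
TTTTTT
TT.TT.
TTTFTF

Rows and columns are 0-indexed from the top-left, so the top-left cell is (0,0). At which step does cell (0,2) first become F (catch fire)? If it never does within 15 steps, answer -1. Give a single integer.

Step 1: cell (0,2)='T' (+3 fires, +2 burnt)
Step 2: cell (0,2)='T' (+3 fires, +3 burnt)
Step 3: cell (0,2)='T' (+5 fires, +3 burnt)
Step 4: cell (0,2)='T' (+6 fires, +5 burnt)
Step 5: cell (0,2)='T' (+6 fires, +6 burnt)
Step 6: cell (0,2)='F' (+5 fires, +6 burnt)
  -> target ignites at step 6
Step 7: cell (0,2)='.' (+3 fires, +5 burnt)
Step 8: cell (0,2)='.' (+1 fires, +3 burnt)
Step 9: cell (0,2)='.' (+0 fires, +1 burnt)
  fire out at step 9

6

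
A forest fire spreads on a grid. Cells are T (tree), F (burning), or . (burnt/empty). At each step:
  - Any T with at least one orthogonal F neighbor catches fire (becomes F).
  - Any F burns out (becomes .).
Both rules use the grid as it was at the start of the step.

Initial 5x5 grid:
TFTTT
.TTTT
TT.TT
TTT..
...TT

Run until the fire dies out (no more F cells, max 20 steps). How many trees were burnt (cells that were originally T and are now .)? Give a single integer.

Answer: 15

Derivation:
Step 1: +3 fires, +1 burnt (F count now 3)
Step 2: +3 fires, +3 burnt (F count now 3)
Step 3: +4 fires, +3 burnt (F count now 4)
Step 4: +4 fires, +4 burnt (F count now 4)
Step 5: +1 fires, +4 burnt (F count now 1)
Step 6: +0 fires, +1 burnt (F count now 0)
Fire out after step 6
Initially T: 17, now '.': 23
Total burnt (originally-T cells now '.'): 15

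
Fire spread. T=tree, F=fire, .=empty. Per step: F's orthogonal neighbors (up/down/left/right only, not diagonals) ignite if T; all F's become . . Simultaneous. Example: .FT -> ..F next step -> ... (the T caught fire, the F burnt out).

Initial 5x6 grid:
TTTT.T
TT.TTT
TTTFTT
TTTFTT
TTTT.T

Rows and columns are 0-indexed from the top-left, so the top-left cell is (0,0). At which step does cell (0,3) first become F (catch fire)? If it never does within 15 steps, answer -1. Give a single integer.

Step 1: cell (0,3)='T' (+6 fires, +2 burnt)
Step 2: cell (0,3)='F' (+7 fires, +6 burnt)
  -> target ignites at step 2
Step 3: cell (0,3)='.' (+7 fires, +7 burnt)
Step 4: cell (0,3)='.' (+4 fires, +7 burnt)
Step 5: cell (0,3)='.' (+1 fires, +4 burnt)
Step 6: cell (0,3)='.' (+0 fires, +1 burnt)
  fire out at step 6

2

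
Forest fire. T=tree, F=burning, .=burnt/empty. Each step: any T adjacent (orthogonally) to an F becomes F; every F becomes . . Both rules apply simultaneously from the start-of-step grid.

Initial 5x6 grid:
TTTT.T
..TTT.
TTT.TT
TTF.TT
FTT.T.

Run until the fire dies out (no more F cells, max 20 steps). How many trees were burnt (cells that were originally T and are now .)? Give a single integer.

Step 1: +5 fires, +2 burnt (F count now 5)
Step 2: +3 fires, +5 burnt (F count now 3)
Step 3: +2 fires, +3 burnt (F count now 2)
Step 4: +3 fires, +2 burnt (F count now 3)
Step 5: +2 fires, +3 burnt (F count now 2)
Step 6: +2 fires, +2 burnt (F count now 2)
Step 7: +2 fires, +2 burnt (F count now 2)
Step 8: +0 fires, +2 burnt (F count now 0)
Fire out after step 8
Initially T: 20, now '.': 29
Total burnt (originally-T cells now '.'): 19

Answer: 19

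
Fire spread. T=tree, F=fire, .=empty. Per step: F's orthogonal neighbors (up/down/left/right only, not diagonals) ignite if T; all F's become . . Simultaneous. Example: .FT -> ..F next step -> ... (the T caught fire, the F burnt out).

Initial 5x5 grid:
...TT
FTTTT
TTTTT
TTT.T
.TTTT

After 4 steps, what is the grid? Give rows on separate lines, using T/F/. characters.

Step 1: 2 trees catch fire, 1 burn out
  ...TT
  .FTTT
  FTTTT
  TTT.T
  .TTTT
Step 2: 3 trees catch fire, 2 burn out
  ...TT
  ..FTT
  .FTTT
  FTT.T
  .TTTT
Step 3: 3 trees catch fire, 3 burn out
  ...TT
  ...FT
  ..FTT
  .FT.T
  .TTTT
Step 4: 5 trees catch fire, 3 burn out
  ...FT
  ....F
  ...FT
  ..F.T
  .FTTT

...FT
....F
...FT
..F.T
.FTTT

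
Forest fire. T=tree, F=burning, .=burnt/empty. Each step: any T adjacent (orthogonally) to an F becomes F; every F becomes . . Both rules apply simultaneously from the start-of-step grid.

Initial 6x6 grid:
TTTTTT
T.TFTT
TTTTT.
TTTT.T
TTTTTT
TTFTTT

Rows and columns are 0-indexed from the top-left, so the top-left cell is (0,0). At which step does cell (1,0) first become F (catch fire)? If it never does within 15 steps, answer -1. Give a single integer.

Step 1: cell (1,0)='T' (+7 fires, +2 burnt)
Step 2: cell (1,0)='T' (+11 fires, +7 burnt)
Step 3: cell (1,0)='T' (+7 fires, +11 burnt)
Step 4: cell (1,0)='T' (+4 fires, +7 burnt)
Step 5: cell (1,0)='F' (+2 fires, +4 burnt)
  -> target ignites at step 5
Step 6: cell (1,0)='.' (+0 fires, +2 burnt)
  fire out at step 6

5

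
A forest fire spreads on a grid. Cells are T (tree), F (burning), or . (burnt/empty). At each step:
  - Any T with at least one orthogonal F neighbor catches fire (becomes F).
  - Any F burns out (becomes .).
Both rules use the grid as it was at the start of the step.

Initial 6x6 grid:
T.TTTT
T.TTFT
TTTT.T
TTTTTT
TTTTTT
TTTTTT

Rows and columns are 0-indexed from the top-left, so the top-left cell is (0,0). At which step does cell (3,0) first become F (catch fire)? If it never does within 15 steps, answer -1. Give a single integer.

Step 1: cell (3,0)='T' (+3 fires, +1 burnt)
Step 2: cell (3,0)='T' (+5 fires, +3 burnt)
Step 3: cell (3,0)='T' (+4 fires, +5 burnt)
Step 4: cell (3,0)='T' (+5 fires, +4 burnt)
Step 5: cell (3,0)='T' (+6 fires, +5 burnt)
Step 6: cell (3,0)='F' (+5 fires, +6 burnt)
  -> target ignites at step 6
Step 7: cell (3,0)='.' (+3 fires, +5 burnt)
Step 8: cell (3,0)='.' (+1 fires, +3 burnt)
Step 9: cell (3,0)='.' (+0 fires, +1 burnt)
  fire out at step 9

6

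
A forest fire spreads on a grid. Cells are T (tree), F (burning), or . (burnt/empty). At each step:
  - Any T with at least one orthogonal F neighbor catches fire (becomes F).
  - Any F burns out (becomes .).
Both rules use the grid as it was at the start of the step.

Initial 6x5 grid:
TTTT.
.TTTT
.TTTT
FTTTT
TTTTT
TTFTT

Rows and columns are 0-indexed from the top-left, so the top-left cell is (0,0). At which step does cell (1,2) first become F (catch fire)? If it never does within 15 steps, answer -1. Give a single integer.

Step 1: cell (1,2)='T' (+5 fires, +2 burnt)
Step 2: cell (1,2)='T' (+6 fires, +5 burnt)
Step 3: cell (1,2)='T' (+4 fires, +6 burnt)
Step 4: cell (1,2)='F' (+4 fires, +4 burnt)
  -> target ignites at step 4
Step 5: cell (1,2)='.' (+4 fires, +4 burnt)
Step 6: cell (1,2)='.' (+2 fires, +4 burnt)
Step 7: cell (1,2)='.' (+0 fires, +2 burnt)
  fire out at step 7

4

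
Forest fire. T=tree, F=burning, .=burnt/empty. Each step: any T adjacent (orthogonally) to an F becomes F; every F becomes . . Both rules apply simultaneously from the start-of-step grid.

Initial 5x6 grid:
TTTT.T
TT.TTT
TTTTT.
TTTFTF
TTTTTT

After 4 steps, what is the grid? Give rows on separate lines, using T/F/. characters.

Step 1: 5 trees catch fire, 2 burn out
  TTTT.T
  TT.TTT
  TTTFT.
  TTF.F.
  TTTFTF
Step 2: 6 trees catch fire, 5 burn out
  TTTT.T
  TT.FTT
  TTF.F.
  TF....
  TTF.F.
Step 3: 5 trees catch fire, 6 burn out
  TTTF.T
  TT..FT
  TF....
  F.....
  TF....
Step 4: 5 trees catch fire, 5 burn out
  TTF..T
  TF...F
  F.....
  ......
  F.....

TTF..T
TF...F
F.....
......
F.....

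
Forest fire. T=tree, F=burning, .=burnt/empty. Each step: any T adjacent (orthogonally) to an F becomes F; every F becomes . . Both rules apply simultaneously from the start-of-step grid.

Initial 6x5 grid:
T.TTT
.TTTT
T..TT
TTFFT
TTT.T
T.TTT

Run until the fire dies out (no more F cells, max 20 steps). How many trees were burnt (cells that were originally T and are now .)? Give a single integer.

Step 1: +4 fires, +2 burnt (F count now 4)
Step 2: +6 fires, +4 burnt (F count now 6)
Step 3: +7 fires, +6 burnt (F count now 7)
Step 4: +4 fires, +7 burnt (F count now 4)
Step 5: +0 fires, +4 burnt (F count now 0)
Fire out after step 5
Initially T: 22, now '.': 29
Total burnt (originally-T cells now '.'): 21

Answer: 21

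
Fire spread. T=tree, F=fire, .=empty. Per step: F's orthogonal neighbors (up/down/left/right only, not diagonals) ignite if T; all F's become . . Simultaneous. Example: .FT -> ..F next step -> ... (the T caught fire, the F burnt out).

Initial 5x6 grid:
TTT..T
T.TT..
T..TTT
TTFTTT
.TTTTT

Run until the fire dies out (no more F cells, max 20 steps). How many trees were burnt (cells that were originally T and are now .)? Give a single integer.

Answer: 20

Derivation:
Step 1: +3 fires, +1 burnt (F count now 3)
Step 2: +5 fires, +3 burnt (F count now 5)
Step 3: +5 fires, +5 burnt (F count now 5)
Step 4: +4 fires, +5 burnt (F count now 4)
Step 5: +2 fires, +4 burnt (F count now 2)
Step 6: +1 fires, +2 burnt (F count now 1)
Step 7: +0 fires, +1 burnt (F count now 0)
Fire out after step 7
Initially T: 21, now '.': 29
Total burnt (originally-T cells now '.'): 20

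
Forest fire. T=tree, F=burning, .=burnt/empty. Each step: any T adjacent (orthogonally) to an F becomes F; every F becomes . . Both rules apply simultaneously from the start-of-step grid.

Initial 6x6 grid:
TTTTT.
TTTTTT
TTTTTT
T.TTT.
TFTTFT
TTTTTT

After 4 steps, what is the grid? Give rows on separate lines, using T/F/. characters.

Step 1: 7 trees catch fire, 2 burn out
  TTTTT.
  TTTTTT
  TTTTTT
  T.TTF.
  F.FF.F
  TFTTFT
Step 2: 8 trees catch fire, 7 burn out
  TTTTT.
  TTTTTT
  TTTTFT
  F.FF..
  ......
  F.FF.F
Step 3: 5 trees catch fire, 8 burn out
  TTTTT.
  TTTTFT
  FTFF.F
  ......
  ......
  ......
Step 4: 6 trees catch fire, 5 burn out
  TTTTF.
  FTFF.F
  .F....
  ......
  ......
  ......

TTTTF.
FTFF.F
.F....
......
......
......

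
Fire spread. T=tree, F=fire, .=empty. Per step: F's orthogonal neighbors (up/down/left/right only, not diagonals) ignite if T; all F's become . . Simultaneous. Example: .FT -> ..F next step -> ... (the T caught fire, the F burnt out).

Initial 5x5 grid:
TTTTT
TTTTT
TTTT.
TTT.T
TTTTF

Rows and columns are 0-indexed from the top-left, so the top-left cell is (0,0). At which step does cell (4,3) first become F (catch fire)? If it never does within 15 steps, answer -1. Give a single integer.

Step 1: cell (4,3)='F' (+2 fires, +1 burnt)
  -> target ignites at step 1
Step 2: cell (4,3)='.' (+1 fires, +2 burnt)
Step 3: cell (4,3)='.' (+2 fires, +1 burnt)
Step 4: cell (4,3)='.' (+3 fires, +2 burnt)
Step 5: cell (4,3)='.' (+4 fires, +3 burnt)
Step 6: cell (4,3)='.' (+4 fires, +4 burnt)
Step 7: cell (4,3)='.' (+4 fires, +4 burnt)
Step 8: cell (4,3)='.' (+2 fires, +4 burnt)
Step 9: cell (4,3)='.' (+0 fires, +2 burnt)
  fire out at step 9

1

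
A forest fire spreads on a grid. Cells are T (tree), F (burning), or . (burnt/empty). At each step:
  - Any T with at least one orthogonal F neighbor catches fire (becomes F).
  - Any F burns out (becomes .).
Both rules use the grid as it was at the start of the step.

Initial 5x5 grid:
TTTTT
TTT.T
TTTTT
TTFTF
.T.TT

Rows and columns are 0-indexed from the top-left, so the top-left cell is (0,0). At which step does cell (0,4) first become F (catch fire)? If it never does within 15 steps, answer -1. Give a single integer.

Step 1: cell (0,4)='T' (+5 fires, +2 burnt)
Step 2: cell (0,4)='T' (+7 fires, +5 burnt)
Step 3: cell (0,4)='F' (+4 fires, +7 burnt)
  -> target ignites at step 3
Step 4: cell (0,4)='.' (+3 fires, +4 burnt)
Step 5: cell (0,4)='.' (+1 fires, +3 burnt)
Step 6: cell (0,4)='.' (+0 fires, +1 burnt)
  fire out at step 6

3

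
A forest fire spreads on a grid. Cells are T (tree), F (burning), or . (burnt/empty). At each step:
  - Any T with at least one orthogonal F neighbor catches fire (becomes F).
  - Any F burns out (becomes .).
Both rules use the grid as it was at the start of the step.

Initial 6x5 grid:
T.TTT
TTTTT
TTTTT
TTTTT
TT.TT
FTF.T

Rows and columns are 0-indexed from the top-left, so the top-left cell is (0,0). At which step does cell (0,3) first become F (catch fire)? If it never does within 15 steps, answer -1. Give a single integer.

Step 1: cell (0,3)='T' (+2 fires, +2 burnt)
Step 2: cell (0,3)='T' (+2 fires, +2 burnt)
Step 3: cell (0,3)='T' (+2 fires, +2 burnt)
Step 4: cell (0,3)='T' (+3 fires, +2 burnt)
Step 5: cell (0,3)='T' (+4 fires, +3 burnt)
Step 6: cell (0,3)='T' (+4 fires, +4 burnt)
Step 7: cell (0,3)='T' (+4 fires, +4 burnt)
Step 8: cell (0,3)='F' (+3 fires, +4 burnt)
  -> target ignites at step 8
Step 9: cell (0,3)='.' (+1 fires, +3 burnt)
Step 10: cell (0,3)='.' (+0 fires, +1 burnt)
  fire out at step 10

8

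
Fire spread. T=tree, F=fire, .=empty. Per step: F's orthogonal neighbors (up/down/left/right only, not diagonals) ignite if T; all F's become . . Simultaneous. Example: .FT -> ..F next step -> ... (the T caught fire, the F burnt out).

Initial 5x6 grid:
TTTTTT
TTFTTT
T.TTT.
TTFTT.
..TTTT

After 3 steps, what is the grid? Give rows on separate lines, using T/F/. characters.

Step 1: 7 trees catch fire, 2 burn out
  TTFTTT
  TF.FTT
  T.FTT.
  TF.FT.
  ..FTTT
Step 2: 8 trees catch fire, 7 burn out
  TF.FTT
  F...FT
  T..FT.
  F...F.
  ...FTT
Step 3: 6 trees catch fire, 8 burn out
  F...FT
  .....F
  F...F.
  ......
  ....FT

F...FT
.....F
F...F.
......
....FT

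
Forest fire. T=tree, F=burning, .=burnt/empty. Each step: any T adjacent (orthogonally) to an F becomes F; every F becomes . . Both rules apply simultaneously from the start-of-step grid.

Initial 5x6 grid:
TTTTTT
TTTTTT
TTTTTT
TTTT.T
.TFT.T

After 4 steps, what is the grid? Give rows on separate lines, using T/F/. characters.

Step 1: 3 trees catch fire, 1 burn out
  TTTTTT
  TTTTTT
  TTTTTT
  TTFT.T
  .F.F.T
Step 2: 3 trees catch fire, 3 burn out
  TTTTTT
  TTTTTT
  TTFTTT
  TF.F.T
  .....T
Step 3: 4 trees catch fire, 3 burn out
  TTTTTT
  TTFTTT
  TF.FTT
  F....T
  .....T
Step 4: 5 trees catch fire, 4 burn out
  TTFTTT
  TF.FTT
  F...FT
  .....T
  .....T

TTFTTT
TF.FTT
F...FT
.....T
.....T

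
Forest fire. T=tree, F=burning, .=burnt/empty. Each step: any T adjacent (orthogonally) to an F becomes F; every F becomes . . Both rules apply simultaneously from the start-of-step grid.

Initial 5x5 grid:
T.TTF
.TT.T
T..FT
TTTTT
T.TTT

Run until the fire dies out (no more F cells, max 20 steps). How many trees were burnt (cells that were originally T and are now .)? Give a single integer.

Step 1: +4 fires, +2 burnt (F count now 4)
Step 2: +4 fires, +4 burnt (F count now 4)
Step 3: +4 fires, +4 burnt (F count now 4)
Step 4: +2 fires, +4 burnt (F count now 2)
Step 5: +2 fires, +2 burnt (F count now 2)
Step 6: +0 fires, +2 burnt (F count now 0)
Fire out after step 6
Initially T: 17, now '.': 24
Total burnt (originally-T cells now '.'): 16

Answer: 16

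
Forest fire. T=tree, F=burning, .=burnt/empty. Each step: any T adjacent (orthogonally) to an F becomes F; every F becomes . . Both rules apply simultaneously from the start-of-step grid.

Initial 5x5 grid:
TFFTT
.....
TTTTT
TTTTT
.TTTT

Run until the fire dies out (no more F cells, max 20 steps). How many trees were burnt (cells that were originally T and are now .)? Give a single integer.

Answer: 3

Derivation:
Step 1: +2 fires, +2 burnt (F count now 2)
Step 2: +1 fires, +2 burnt (F count now 1)
Step 3: +0 fires, +1 burnt (F count now 0)
Fire out after step 3
Initially T: 17, now '.': 11
Total burnt (originally-T cells now '.'): 3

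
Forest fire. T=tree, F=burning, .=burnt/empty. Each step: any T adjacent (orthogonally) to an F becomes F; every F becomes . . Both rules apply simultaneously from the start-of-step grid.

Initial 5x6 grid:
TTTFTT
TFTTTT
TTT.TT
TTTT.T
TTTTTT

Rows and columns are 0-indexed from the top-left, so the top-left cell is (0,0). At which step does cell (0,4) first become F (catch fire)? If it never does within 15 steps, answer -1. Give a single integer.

Step 1: cell (0,4)='F' (+7 fires, +2 burnt)
  -> target ignites at step 1
Step 2: cell (0,4)='.' (+6 fires, +7 burnt)
Step 3: cell (0,4)='.' (+5 fires, +6 burnt)
Step 4: cell (0,4)='.' (+4 fires, +5 burnt)
Step 5: cell (0,4)='.' (+2 fires, +4 burnt)
Step 6: cell (0,4)='.' (+2 fires, +2 burnt)
Step 7: cell (0,4)='.' (+0 fires, +2 burnt)
  fire out at step 7

1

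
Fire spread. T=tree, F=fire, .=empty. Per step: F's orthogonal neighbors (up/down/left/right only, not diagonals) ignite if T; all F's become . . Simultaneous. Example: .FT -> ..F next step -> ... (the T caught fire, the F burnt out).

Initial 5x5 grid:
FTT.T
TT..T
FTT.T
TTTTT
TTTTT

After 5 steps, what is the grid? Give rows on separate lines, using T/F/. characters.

Step 1: 4 trees catch fire, 2 burn out
  .FT.T
  FT..T
  .FT.T
  FTTTT
  TTTTT
Step 2: 5 trees catch fire, 4 burn out
  ..F.T
  .F..T
  ..F.T
  .FTTT
  FTTTT
Step 3: 2 trees catch fire, 5 burn out
  ....T
  ....T
  ....T
  ..FTT
  .FTTT
Step 4: 2 trees catch fire, 2 burn out
  ....T
  ....T
  ....T
  ...FT
  ..FTT
Step 5: 2 trees catch fire, 2 burn out
  ....T
  ....T
  ....T
  ....F
  ...FT

....T
....T
....T
....F
...FT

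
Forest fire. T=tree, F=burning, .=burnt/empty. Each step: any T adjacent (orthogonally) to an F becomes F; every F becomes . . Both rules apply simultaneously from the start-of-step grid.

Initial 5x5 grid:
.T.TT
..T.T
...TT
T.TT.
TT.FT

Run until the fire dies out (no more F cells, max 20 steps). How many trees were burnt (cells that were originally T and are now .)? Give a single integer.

Step 1: +2 fires, +1 burnt (F count now 2)
Step 2: +2 fires, +2 burnt (F count now 2)
Step 3: +1 fires, +2 burnt (F count now 1)
Step 4: +1 fires, +1 burnt (F count now 1)
Step 5: +1 fires, +1 burnt (F count now 1)
Step 6: +1 fires, +1 burnt (F count now 1)
Step 7: +0 fires, +1 burnt (F count now 0)
Fire out after step 7
Initially T: 13, now '.': 20
Total burnt (originally-T cells now '.'): 8

Answer: 8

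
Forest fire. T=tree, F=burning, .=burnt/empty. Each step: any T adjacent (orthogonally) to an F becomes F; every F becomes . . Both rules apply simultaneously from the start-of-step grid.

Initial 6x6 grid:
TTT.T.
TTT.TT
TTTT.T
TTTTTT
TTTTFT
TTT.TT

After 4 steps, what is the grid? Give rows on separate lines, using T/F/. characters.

Step 1: 4 trees catch fire, 1 burn out
  TTT.T.
  TTT.TT
  TTTT.T
  TTTTFT
  TTTF.F
  TTT.FT
Step 2: 4 trees catch fire, 4 burn out
  TTT.T.
  TTT.TT
  TTTT.T
  TTTF.F
  TTF...
  TTT..F
Step 3: 5 trees catch fire, 4 burn out
  TTT.T.
  TTT.TT
  TTTF.F
  TTF...
  TF....
  TTF...
Step 4: 5 trees catch fire, 5 burn out
  TTT.T.
  TTT.TF
  TTF...
  TF....
  F.....
  TF....

TTT.T.
TTT.TF
TTF...
TF....
F.....
TF....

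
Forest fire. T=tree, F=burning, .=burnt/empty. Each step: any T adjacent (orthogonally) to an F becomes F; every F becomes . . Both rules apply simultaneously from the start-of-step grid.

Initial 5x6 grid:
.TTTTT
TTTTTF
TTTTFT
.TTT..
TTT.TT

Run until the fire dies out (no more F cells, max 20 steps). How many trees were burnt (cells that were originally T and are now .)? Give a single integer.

Step 1: +4 fires, +2 burnt (F count now 4)
Step 2: +4 fires, +4 burnt (F count now 4)
Step 3: +4 fires, +4 burnt (F count now 4)
Step 4: +5 fires, +4 burnt (F count now 5)
Step 5: +3 fires, +5 burnt (F count now 3)
Step 6: +1 fires, +3 burnt (F count now 1)
Step 7: +0 fires, +1 burnt (F count now 0)
Fire out after step 7
Initially T: 23, now '.': 28
Total burnt (originally-T cells now '.'): 21

Answer: 21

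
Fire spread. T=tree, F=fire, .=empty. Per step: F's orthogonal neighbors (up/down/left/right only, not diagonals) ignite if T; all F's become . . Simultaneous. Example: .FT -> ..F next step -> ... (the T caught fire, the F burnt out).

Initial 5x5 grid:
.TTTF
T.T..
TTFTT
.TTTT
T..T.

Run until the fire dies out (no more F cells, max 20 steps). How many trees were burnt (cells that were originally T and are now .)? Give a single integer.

Step 1: +5 fires, +2 burnt (F count now 5)
Step 2: +5 fires, +5 burnt (F count now 5)
Step 3: +4 fires, +5 burnt (F count now 4)
Step 4: +0 fires, +4 burnt (F count now 0)
Fire out after step 4
Initially T: 15, now '.': 24
Total burnt (originally-T cells now '.'): 14

Answer: 14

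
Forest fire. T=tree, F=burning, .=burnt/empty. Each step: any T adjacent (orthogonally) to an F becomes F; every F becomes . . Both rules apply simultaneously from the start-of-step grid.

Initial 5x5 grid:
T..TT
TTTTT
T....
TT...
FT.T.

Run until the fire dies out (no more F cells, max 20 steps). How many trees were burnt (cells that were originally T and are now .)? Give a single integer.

Answer: 12

Derivation:
Step 1: +2 fires, +1 burnt (F count now 2)
Step 2: +2 fires, +2 burnt (F count now 2)
Step 3: +1 fires, +2 burnt (F count now 1)
Step 4: +2 fires, +1 burnt (F count now 2)
Step 5: +1 fires, +2 burnt (F count now 1)
Step 6: +1 fires, +1 burnt (F count now 1)
Step 7: +2 fires, +1 burnt (F count now 2)
Step 8: +1 fires, +2 burnt (F count now 1)
Step 9: +0 fires, +1 burnt (F count now 0)
Fire out after step 9
Initially T: 13, now '.': 24
Total burnt (originally-T cells now '.'): 12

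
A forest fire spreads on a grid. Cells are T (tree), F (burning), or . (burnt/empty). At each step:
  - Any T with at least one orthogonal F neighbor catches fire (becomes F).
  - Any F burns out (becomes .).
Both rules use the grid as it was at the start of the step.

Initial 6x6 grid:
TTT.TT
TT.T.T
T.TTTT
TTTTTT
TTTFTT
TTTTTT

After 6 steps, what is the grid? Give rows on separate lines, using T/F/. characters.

Step 1: 4 trees catch fire, 1 burn out
  TTT.TT
  TT.T.T
  T.TTTT
  TTTFTT
  TTF.FT
  TTTFTT
Step 2: 7 trees catch fire, 4 burn out
  TTT.TT
  TT.T.T
  T.TFTT
  TTF.FT
  TF...F
  TTF.FT
Step 3: 8 trees catch fire, 7 burn out
  TTT.TT
  TT.F.T
  T.F.FT
  TF...F
  F.....
  TF...F
Step 4: 3 trees catch fire, 8 burn out
  TTT.TT
  TT...T
  T....F
  F.....
  ......
  F.....
Step 5: 2 trees catch fire, 3 burn out
  TTT.TT
  TT...F
  F.....
  ......
  ......
  ......
Step 6: 2 trees catch fire, 2 burn out
  TTT.TF
  FT....
  ......
  ......
  ......
  ......

TTT.TF
FT....
......
......
......
......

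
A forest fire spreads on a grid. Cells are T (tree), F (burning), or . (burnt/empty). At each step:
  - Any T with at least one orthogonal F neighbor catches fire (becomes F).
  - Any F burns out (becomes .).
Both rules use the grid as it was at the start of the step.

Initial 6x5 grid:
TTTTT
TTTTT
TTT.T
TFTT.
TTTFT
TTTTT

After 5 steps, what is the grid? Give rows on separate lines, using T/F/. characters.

Step 1: 8 trees catch fire, 2 burn out
  TTTTT
  TTTTT
  TFT.T
  F.FF.
  TFF.F
  TTTFT
Step 2: 7 trees catch fire, 8 burn out
  TTTTT
  TFTTT
  F.F.T
  .....
  F....
  TFF.F
Step 3: 4 trees catch fire, 7 burn out
  TFTTT
  F.FTT
  ....T
  .....
  .....
  F....
Step 4: 3 trees catch fire, 4 burn out
  F.FTT
  ...FT
  ....T
  .....
  .....
  .....
Step 5: 2 trees catch fire, 3 burn out
  ...FT
  ....F
  ....T
  .....
  .....
  .....

...FT
....F
....T
.....
.....
.....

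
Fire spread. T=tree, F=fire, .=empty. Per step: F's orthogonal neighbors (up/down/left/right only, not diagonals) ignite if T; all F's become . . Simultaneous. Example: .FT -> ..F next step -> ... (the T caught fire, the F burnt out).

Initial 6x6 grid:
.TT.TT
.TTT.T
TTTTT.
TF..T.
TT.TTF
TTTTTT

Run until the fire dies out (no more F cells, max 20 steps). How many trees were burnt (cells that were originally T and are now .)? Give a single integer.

Answer: 22

Derivation:
Step 1: +5 fires, +2 burnt (F count now 5)
Step 2: +8 fires, +5 burnt (F count now 8)
Step 3: +7 fires, +8 burnt (F count now 7)
Step 4: +2 fires, +7 burnt (F count now 2)
Step 5: +0 fires, +2 burnt (F count now 0)
Fire out after step 5
Initially T: 25, now '.': 33
Total burnt (originally-T cells now '.'): 22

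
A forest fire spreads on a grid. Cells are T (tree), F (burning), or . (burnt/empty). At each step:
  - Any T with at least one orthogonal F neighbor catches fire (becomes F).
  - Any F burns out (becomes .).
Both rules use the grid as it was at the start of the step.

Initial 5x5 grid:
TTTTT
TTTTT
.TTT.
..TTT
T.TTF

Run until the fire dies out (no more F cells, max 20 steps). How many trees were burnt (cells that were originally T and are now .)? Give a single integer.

Step 1: +2 fires, +1 burnt (F count now 2)
Step 2: +2 fires, +2 burnt (F count now 2)
Step 3: +2 fires, +2 burnt (F count now 2)
Step 4: +2 fires, +2 burnt (F count now 2)
Step 5: +4 fires, +2 burnt (F count now 4)
Step 6: +3 fires, +4 burnt (F count now 3)
Step 7: +2 fires, +3 burnt (F count now 2)
Step 8: +1 fires, +2 burnt (F count now 1)
Step 9: +0 fires, +1 burnt (F count now 0)
Fire out after step 9
Initially T: 19, now '.': 24
Total burnt (originally-T cells now '.'): 18

Answer: 18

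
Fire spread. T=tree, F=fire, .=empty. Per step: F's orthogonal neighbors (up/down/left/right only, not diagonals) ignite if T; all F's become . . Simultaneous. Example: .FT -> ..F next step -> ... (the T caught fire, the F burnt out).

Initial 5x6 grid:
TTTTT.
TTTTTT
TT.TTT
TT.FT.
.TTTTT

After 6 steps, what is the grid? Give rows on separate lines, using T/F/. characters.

Step 1: 3 trees catch fire, 1 burn out
  TTTTT.
  TTTTTT
  TT.FTT
  TT..F.
  .TTFTT
Step 2: 4 trees catch fire, 3 burn out
  TTTTT.
  TTTFTT
  TT..FT
  TT....
  .TF.FT
Step 3: 6 trees catch fire, 4 burn out
  TTTFT.
  TTF.FT
  TT...F
  TT....
  .F...F
Step 4: 5 trees catch fire, 6 burn out
  TTF.F.
  TF...F
  TT....
  TF....
  ......
Step 5: 4 trees catch fire, 5 burn out
  TF....
  F.....
  TF....
  F.....
  ......
Step 6: 2 trees catch fire, 4 burn out
  F.....
  ......
  F.....
  ......
  ......

F.....
......
F.....
......
......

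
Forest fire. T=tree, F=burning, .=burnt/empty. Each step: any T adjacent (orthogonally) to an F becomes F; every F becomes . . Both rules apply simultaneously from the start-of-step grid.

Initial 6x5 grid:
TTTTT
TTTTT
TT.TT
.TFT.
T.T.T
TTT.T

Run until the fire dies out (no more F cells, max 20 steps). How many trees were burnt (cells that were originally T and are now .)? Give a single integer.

Answer: 21

Derivation:
Step 1: +3 fires, +1 burnt (F count now 3)
Step 2: +3 fires, +3 burnt (F count now 3)
Step 3: +5 fires, +3 burnt (F count now 5)
Step 4: +6 fires, +5 burnt (F count now 6)
Step 5: +4 fires, +6 burnt (F count now 4)
Step 6: +0 fires, +4 burnt (F count now 0)
Fire out after step 6
Initially T: 23, now '.': 28
Total burnt (originally-T cells now '.'): 21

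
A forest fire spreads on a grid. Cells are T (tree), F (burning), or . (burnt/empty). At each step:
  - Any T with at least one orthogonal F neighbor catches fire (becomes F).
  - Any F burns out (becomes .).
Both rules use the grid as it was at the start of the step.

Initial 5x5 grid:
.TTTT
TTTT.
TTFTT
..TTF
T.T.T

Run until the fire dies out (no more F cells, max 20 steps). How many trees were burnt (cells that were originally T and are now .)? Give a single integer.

Step 1: +7 fires, +2 burnt (F count now 7)
Step 2: +5 fires, +7 burnt (F count now 5)
Step 3: +3 fires, +5 burnt (F count now 3)
Step 4: +1 fires, +3 burnt (F count now 1)
Step 5: +0 fires, +1 burnt (F count now 0)
Fire out after step 5
Initially T: 17, now '.': 24
Total burnt (originally-T cells now '.'): 16

Answer: 16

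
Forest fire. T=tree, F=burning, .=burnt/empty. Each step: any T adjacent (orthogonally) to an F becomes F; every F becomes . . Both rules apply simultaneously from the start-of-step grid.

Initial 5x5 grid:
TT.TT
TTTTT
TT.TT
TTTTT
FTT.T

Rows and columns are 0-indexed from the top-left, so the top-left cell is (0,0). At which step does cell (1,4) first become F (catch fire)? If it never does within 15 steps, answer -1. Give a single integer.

Step 1: cell (1,4)='T' (+2 fires, +1 burnt)
Step 2: cell (1,4)='T' (+3 fires, +2 burnt)
Step 3: cell (1,4)='T' (+3 fires, +3 burnt)
Step 4: cell (1,4)='T' (+3 fires, +3 burnt)
Step 5: cell (1,4)='T' (+4 fires, +3 burnt)
Step 6: cell (1,4)='T' (+3 fires, +4 burnt)
Step 7: cell (1,4)='F' (+2 fires, +3 burnt)
  -> target ignites at step 7
Step 8: cell (1,4)='.' (+1 fires, +2 burnt)
Step 9: cell (1,4)='.' (+0 fires, +1 burnt)
  fire out at step 9

7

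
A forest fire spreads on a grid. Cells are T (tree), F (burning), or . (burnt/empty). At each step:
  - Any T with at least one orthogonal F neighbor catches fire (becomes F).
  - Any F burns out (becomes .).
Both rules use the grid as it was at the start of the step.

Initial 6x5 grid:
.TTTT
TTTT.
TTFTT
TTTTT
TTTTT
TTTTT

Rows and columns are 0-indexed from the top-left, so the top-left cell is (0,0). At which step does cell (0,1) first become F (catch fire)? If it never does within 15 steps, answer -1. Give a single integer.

Step 1: cell (0,1)='T' (+4 fires, +1 burnt)
Step 2: cell (0,1)='T' (+8 fires, +4 burnt)
Step 3: cell (0,1)='F' (+8 fires, +8 burnt)
  -> target ignites at step 3
Step 4: cell (0,1)='.' (+5 fires, +8 burnt)
Step 5: cell (0,1)='.' (+2 fires, +5 burnt)
Step 6: cell (0,1)='.' (+0 fires, +2 burnt)
  fire out at step 6

3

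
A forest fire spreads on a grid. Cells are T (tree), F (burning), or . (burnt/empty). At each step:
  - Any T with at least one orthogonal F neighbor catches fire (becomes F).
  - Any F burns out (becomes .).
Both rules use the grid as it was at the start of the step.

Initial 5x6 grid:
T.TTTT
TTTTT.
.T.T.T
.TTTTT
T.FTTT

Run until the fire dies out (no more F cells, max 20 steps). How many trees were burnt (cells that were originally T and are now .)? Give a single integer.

Answer: 21

Derivation:
Step 1: +2 fires, +1 burnt (F count now 2)
Step 2: +3 fires, +2 burnt (F count now 3)
Step 3: +4 fires, +3 burnt (F count now 4)
Step 4: +3 fires, +4 burnt (F count now 3)
Step 5: +5 fires, +3 burnt (F count now 5)
Step 6: +3 fires, +5 burnt (F count now 3)
Step 7: +1 fires, +3 burnt (F count now 1)
Step 8: +0 fires, +1 burnt (F count now 0)
Fire out after step 8
Initially T: 22, now '.': 29
Total burnt (originally-T cells now '.'): 21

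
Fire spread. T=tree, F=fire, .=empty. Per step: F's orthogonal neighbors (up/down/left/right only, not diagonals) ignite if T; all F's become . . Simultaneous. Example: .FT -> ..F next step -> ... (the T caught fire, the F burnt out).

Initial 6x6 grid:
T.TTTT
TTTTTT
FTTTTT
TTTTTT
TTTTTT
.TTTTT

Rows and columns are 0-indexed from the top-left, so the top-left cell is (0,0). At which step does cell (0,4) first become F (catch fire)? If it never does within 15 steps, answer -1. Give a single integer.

Step 1: cell (0,4)='T' (+3 fires, +1 burnt)
Step 2: cell (0,4)='T' (+5 fires, +3 burnt)
Step 3: cell (0,4)='T' (+4 fires, +5 burnt)
Step 4: cell (0,4)='T' (+6 fires, +4 burnt)
Step 5: cell (0,4)='T' (+6 fires, +6 burnt)
Step 6: cell (0,4)='F' (+5 fires, +6 burnt)
  -> target ignites at step 6
Step 7: cell (0,4)='.' (+3 fires, +5 burnt)
Step 8: cell (0,4)='.' (+1 fires, +3 burnt)
Step 9: cell (0,4)='.' (+0 fires, +1 burnt)
  fire out at step 9

6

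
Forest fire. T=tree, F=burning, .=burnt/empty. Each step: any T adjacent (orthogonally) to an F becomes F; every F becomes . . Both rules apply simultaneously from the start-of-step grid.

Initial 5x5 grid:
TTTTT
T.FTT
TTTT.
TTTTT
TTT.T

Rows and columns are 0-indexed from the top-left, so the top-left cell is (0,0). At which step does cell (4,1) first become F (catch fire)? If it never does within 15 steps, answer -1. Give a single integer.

Step 1: cell (4,1)='T' (+3 fires, +1 burnt)
Step 2: cell (4,1)='T' (+6 fires, +3 burnt)
Step 3: cell (4,1)='T' (+6 fires, +6 burnt)
Step 4: cell (4,1)='F' (+4 fires, +6 burnt)
  -> target ignites at step 4
Step 5: cell (4,1)='.' (+2 fires, +4 burnt)
Step 6: cell (4,1)='.' (+0 fires, +2 burnt)
  fire out at step 6

4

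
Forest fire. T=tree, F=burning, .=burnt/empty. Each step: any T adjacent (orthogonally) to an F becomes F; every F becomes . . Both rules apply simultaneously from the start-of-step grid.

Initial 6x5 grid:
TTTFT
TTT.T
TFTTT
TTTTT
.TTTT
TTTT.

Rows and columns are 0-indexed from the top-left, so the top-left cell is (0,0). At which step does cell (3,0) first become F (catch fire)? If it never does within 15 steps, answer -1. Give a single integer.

Step 1: cell (3,0)='T' (+6 fires, +2 burnt)
Step 2: cell (3,0)='F' (+8 fires, +6 burnt)
  -> target ignites at step 2
Step 3: cell (3,0)='.' (+5 fires, +8 burnt)
Step 4: cell (3,0)='.' (+4 fires, +5 burnt)
Step 5: cell (3,0)='.' (+2 fires, +4 burnt)
Step 6: cell (3,0)='.' (+0 fires, +2 burnt)
  fire out at step 6

2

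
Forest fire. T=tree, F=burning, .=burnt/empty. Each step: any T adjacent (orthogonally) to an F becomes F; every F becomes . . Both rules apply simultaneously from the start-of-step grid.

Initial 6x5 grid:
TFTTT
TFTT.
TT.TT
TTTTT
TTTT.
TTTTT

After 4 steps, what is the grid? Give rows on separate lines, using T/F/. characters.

Step 1: 5 trees catch fire, 2 burn out
  F.FTT
  F.FT.
  TF.TT
  TTTTT
  TTTT.
  TTTTT
Step 2: 4 trees catch fire, 5 burn out
  ...FT
  ...F.
  F..TT
  TFTTT
  TTTT.
  TTTTT
Step 3: 5 trees catch fire, 4 burn out
  ....F
  .....
  ...FT
  F.FTT
  TFTT.
  TTTTT
Step 4: 5 trees catch fire, 5 burn out
  .....
  .....
  ....F
  ...FT
  F.FT.
  TFTTT

.....
.....
....F
...FT
F.FT.
TFTTT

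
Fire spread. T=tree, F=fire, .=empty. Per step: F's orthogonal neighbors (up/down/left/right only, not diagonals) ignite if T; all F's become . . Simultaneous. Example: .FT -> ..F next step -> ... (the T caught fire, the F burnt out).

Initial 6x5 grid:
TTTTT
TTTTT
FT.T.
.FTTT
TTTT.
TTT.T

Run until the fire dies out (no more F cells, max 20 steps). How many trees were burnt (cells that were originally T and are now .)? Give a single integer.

Step 1: +4 fires, +2 burnt (F count now 4)
Step 2: +6 fires, +4 burnt (F count now 6)
Step 3: +7 fires, +6 burnt (F count now 7)
Step 4: +2 fires, +7 burnt (F count now 2)
Step 5: +2 fires, +2 burnt (F count now 2)
Step 6: +1 fires, +2 burnt (F count now 1)
Step 7: +0 fires, +1 burnt (F count now 0)
Fire out after step 7
Initially T: 23, now '.': 29
Total burnt (originally-T cells now '.'): 22

Answer: 22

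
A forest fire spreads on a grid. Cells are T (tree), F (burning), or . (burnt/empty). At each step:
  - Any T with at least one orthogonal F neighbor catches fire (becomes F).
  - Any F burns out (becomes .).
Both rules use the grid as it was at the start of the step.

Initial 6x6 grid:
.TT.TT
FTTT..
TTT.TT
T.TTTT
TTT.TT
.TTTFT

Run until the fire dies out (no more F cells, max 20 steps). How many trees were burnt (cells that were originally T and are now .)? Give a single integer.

Answer: 24

Derivation:
Step 1: +5 fires, +2 burnt (F count now 5)
Step 2: +7 fires, +5 burnt (F count now 7)
Step 3: +9 fires, +7 burnt (F count now 9)
Step 4: +3 fires, +9 burnt (F count now 3)
Step 5: +0 fires, +3 burnt (F count now 0)
Fire out after step 5
Initially T: 26, now '.': 34
Total burnt (originally-T cells now '.'): 24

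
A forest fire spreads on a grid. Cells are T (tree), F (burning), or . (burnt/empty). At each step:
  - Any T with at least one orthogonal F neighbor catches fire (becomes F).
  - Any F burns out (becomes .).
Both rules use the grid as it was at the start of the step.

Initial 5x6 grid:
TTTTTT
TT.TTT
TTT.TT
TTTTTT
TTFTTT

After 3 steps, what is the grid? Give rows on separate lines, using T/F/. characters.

Step 1: 3 trees catch fire, 1 burn out
  TTTTTT
  TT.TTT
  TTT.TT
  TTFTTT
  TF.FTT
Step 2: 5 trees catch fire, 3 burn out
  TTTTTT
  TT.TTT
  TTF.TT
  TF.FTT
  F...FT
Step 3: 4 trees catch fire, 5 burn out
  TTTTTT
  TT.TTT
  TF..TT
  F...FT
  .....F

TTTTTT
TT.TTT
TF..TT
F...FT
.....F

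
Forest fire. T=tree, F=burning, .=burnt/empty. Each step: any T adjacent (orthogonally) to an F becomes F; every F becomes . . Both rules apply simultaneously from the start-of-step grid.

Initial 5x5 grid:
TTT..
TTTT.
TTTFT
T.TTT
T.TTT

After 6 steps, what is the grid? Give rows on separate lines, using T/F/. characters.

Step 1: 4 trees catch fire, 1 burn out
  TTT..
  TTTF.
  TTF.F
  T.TFT
  T.TTT
Step 2: 5 trees catch fire, 4 burn out
  TTT..
  TTF..
  TF...
  T.F.F
  T.TFT
Step 3: 5 trees catch fire, 5 burn out
  TTF..
  TF...
  F....
  T....
  T.F.F
Step 4: 3 trees catch fire, 5 burn out
  TF...
  F....
  .....
  F....
  T....
Step 5: 2 trees catch fire, 3 burn out
  F....
  .....
  .....
  .....
  F....
Step 6: 0 trees catch fire, 2 burn out
  .....
  .....
  .....
  .....
  .....

.....
.....
.....
.....
.....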